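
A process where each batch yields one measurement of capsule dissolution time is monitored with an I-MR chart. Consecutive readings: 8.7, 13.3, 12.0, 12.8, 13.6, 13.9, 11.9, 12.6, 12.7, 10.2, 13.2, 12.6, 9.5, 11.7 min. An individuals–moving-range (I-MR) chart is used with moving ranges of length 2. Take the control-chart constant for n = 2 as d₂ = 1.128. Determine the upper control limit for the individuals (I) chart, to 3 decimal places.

X̄ = (8.7 + 13.3 + 12.0 + 12.8 + 13.6 + 13.9 + 11.9 + 12.6 + 12.7 + 10.2 + 13.2 + 12.6 + 9.5 + 11.7) / 14 = 12.0500
Moving ranges: 4.6, 1.3, 0.8, 0.8, 0.3, 2.0, 0.7, 0.1, 2.5, 3.0, 0.6, 3.1, 2.2; M̄R̄ = 22.0000 / 13 = 1.6923
UCL = X̄ + 3·M̄R̄/d₂ = 12.0500 + 3 × 1.6923 / 1.128 = 16.5508

16.551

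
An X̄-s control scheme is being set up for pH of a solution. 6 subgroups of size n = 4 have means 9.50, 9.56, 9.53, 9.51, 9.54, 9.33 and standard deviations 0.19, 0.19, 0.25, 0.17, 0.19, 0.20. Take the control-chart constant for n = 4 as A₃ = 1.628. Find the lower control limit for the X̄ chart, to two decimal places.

X̄̄ = (9.50 + 9.56 + 9.53 + 9.51 + 9.54 + 9.33) / 6 = 9.4950
s̄ = (0.19 + 0.19 + 0.25 + 0.17 + 0.19 + 0.20) / 6 = 0.1983
LCL = X̄̄ − A₃·s̄ = 9.4950 − 1.628 × 0.1983 = 9.1721

9.17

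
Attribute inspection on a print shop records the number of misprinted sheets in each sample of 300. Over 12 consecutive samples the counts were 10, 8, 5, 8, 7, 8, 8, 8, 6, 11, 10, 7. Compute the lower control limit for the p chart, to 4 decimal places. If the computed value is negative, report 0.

0.0000

p̄ = Σdᵢ / (k·n) = 96 / (12 × 300) = 0.02667
LCL = p̄ − 3·√(p̄(1−p̄)/n) = 0.02667 − 3 × 0.00930 = -0.00124 → 0 (negative, so LCL = 0)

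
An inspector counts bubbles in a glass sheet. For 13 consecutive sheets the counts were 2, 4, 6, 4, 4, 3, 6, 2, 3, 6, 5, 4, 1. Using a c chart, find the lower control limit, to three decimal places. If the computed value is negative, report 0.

c̄ = (2 + 4 + 6 + 4 + 4 + 3 + 6 + 2 + 3 + 6 + 5 + 4 + 1) / 13 = 50 / 13 = 3.8462
LCL = c̄ − 3√c̄ = 3.8462 − 3 × 1.9612 = -2.0373 → 0 (cannot be negative)

0.000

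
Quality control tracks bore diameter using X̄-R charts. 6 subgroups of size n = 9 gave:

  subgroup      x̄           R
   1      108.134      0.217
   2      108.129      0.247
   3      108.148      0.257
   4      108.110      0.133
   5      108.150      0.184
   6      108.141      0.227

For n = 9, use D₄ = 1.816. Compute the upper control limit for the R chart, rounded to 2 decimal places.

R̄ = (0.217 + 0.247 + 0.257 + 0.133 + 0.184 + 0.227) / 6 = 1.2650 / 6 = 0.2108
UCL_R = D₄·R̄ = 1.816 × 0.2108 = 0.3829

0.38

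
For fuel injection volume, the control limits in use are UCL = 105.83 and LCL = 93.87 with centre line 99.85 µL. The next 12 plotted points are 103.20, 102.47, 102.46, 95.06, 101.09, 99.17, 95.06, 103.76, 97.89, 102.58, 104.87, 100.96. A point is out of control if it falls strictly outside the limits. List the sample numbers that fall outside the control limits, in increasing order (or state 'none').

none

All 12 points lie within [93.87, 105.83].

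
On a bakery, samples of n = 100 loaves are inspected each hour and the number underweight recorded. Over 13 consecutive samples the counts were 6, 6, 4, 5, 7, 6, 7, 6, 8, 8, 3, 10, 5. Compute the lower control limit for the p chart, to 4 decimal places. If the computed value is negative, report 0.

0.0000

p̄ = Σdᵢ / (k·n) = 81 / (13 × 100) = 0.06231
LCL = p̄ − 3·√(p̄(1−p̄)/n) = 0.06231 − 3 × 0.02417 = -0.01021 → 0 (negative, so LCL = 0)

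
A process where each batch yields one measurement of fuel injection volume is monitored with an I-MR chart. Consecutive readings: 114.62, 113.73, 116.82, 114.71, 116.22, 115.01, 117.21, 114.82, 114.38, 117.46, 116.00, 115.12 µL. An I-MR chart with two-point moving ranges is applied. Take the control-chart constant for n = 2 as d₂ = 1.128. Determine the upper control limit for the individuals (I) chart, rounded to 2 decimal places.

120.17

X̄ = (114.62 + 113.73 + 116.82 + 114.71 + 116.22 + 115.01 + 117.21 + 114.82 + 114.38 + 117.46 + 116.00 + 115.12) / 12 = 115.5083
Moving ranges: 0.89, 3.09, 2.11, 1.51, 1.21, 2.20, 2.39, 0.44, 3.08, 1.46, 0.88; M̄R̄ = 19.2600 / 11 = 1.7509
UCL = X̄ + 3·M̄R̄/d₂ = 115.5083 + 3 × 1.7509 / 1.128 = 120.1650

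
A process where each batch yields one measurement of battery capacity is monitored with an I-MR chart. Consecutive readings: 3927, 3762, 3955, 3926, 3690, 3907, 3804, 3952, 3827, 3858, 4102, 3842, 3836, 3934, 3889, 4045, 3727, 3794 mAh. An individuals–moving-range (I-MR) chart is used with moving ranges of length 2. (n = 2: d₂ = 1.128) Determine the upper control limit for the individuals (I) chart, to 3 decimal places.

4258.384

X̄ = (3927 + 3762 + 3955 + 3926 + 3690 + 3907 + 3804 + 3952 + 3827 + 3858 + 4102 + 3842 + 3836 + 3934 + 3889 + 4045 + 3727 + 3794) / 18 = 3876.5000
Moving ranges: 165, 193, 29, 236, 217, 103, 148, 125, 31, 244, 260, 6, 98, 45, 156, 318, 67; M̄R̄ = 2441.0000 / 17 = 143.5882
UCL = X̄ + 3·M̄R̄/d₂ = 3876.5000 + 3 × 143.5882 / 1.128 = 4258.3836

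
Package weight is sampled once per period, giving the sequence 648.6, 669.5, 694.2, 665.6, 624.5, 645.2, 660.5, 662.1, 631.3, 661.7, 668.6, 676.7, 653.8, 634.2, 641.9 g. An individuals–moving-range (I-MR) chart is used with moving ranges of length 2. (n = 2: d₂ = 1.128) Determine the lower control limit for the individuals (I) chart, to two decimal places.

X̄ = (648.6 + 669.5 + 694.2 + 665.6 + 624.5 + 645.2 + 660.5 + 662.1 + 631.3 + 661.7 + 668.6 + 676.7 + 653.8 + 634.2 + 641.9) / 15 = 655.8933
Moving ranges: 20.9, 24.7, 28.6, 41.1, 20.7, 15.3, 1.6, 30.8, 30.4, 6.9, 8.1, 22.9, 19.6, 7.7; M̄R̄ = 279.3000 / 14 = 19.9500
LCL = X̄ − 3·M̄R̄/d₂ = 655.8933 − 3 × 19.9500 / 1.128 = 602.8348

602.83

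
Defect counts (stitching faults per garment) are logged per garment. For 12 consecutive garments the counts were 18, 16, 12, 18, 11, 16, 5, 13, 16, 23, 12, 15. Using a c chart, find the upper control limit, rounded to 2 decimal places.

c̄ = (18 + 16 + 12 + 18 + 11 + 16 + 5 + 13 + 16 + 23 + 12 + 15) / 12 = 175 / 12 = 14.5833
UCL = c̄ + 3√c̄ = 14.5833 + 3 × √14.5833 = 14.5833 + 3 × 3.8188 = 26.0398

26.04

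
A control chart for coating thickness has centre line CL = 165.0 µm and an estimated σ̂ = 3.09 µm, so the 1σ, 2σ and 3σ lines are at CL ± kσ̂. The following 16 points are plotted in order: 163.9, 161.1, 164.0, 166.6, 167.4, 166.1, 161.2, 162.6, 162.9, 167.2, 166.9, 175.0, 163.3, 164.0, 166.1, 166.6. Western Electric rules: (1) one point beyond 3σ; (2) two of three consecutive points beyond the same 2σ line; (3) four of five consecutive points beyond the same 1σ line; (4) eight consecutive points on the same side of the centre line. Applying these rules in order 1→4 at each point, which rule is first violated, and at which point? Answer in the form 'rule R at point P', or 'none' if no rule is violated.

rule 1 at point 12

Zone of each point (C = within 1σ̂, B = 1σ̂–2σ̂, A = 2σ̂–3σ̂, * = beyond 3σ̂; sign = side of CL): 1:-C, 2:-B, 3:-C, 4:+C, 5:+C, 6:+C, 7:-B, 8:-C, 9:-C, 10:+C, 11:+C, 12:+*, 13:-C, 14:-C, 15:+C, 16:+C
Rule 1 (one point beyond the 3σ limits) is satisfied at point 12.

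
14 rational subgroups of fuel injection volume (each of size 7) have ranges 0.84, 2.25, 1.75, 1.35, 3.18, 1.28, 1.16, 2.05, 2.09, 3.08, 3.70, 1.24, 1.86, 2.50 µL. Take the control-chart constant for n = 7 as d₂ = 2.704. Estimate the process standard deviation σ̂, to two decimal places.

0.75

R̄ = (0.84 + 2.25 + 1.75 + 1.35 + 3.18 + 1.28 + 1.16 + 2.05 + 2.09 + 3.08 + 3.70 + 1.24 + 1.86 + 2.50) / 14 = 2.0236
σ̂ = R̄ / d₂ = 2.0236 / 2.704 = 0.7484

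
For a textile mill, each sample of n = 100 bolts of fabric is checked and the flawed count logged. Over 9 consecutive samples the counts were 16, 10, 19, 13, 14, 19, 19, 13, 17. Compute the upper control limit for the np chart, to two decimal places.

26.43

p̄ = Σdᵢ / (k·n) = 140 / (9 × 100) = 0.15556
UCL = np̄ + 3·√(np̄(1−p̄)) = 15.5556 + 3 × √(15.5556×0.84444) = 15.5556 + 3 × 3.6243 = 26.4286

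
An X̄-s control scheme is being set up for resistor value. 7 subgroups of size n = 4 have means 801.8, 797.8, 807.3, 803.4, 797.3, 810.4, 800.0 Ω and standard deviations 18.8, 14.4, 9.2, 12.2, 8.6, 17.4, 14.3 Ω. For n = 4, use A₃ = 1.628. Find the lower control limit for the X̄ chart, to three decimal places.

X̄̄ = (801.8 + 797.8 + 807.3 + 803.4 + 797.3 + 810.4 + 800.0) / 7 = 802.5714
s̄ = (18.8 + 14.4 + 9.2 + 12.2 + 8.6 + 17.4 + 14.3) / 7 = 13.5571
LCL = X̄̄ − A₃·s̄ = 802.5714 − 1.628 × 13.5571 = 780.5004

780.500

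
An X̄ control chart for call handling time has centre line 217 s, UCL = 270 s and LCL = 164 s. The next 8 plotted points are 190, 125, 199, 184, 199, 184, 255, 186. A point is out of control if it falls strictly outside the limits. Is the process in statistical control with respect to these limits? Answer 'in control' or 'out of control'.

Compare each point to [164, 270]: sample 2 = 125 < LCL.

out of control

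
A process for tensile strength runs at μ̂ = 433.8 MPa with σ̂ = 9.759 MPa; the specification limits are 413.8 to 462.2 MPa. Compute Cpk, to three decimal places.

0.683

Cpu = (USL − μ̂) / (3σ̂) = (462.2 − 433.8) / (3 × 9.759) = 0.9700; Cpl = (μ̂ − LSL) / (3σ̂) = (433.8 − 413.8) / (3 × 9.759) = 0.6831; Cpk = min(Cpu, Cpl) = 0.6831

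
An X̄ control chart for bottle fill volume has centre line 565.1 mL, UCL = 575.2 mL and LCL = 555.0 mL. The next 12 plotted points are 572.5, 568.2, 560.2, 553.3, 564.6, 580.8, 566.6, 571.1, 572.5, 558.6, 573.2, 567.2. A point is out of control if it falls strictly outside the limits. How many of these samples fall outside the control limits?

2

Compare each point to [555.0, 575.2]: sample 4 = 553.3 < LCL; sample 6 = 580.8 > UCL.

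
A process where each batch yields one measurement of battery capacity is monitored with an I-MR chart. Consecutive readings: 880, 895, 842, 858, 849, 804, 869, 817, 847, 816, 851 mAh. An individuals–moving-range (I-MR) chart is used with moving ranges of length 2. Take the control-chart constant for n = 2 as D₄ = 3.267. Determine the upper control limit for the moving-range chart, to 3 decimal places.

Moving ranges: 15, 53, 16, 9, 45, 65, 52, 30, 31, 35; M̄R̄ = 351.0000 / 10 = 35.1000
UCL_MR = D₄·M̄R̄ = 3.267 × 35.1000 = 114.6717

114.672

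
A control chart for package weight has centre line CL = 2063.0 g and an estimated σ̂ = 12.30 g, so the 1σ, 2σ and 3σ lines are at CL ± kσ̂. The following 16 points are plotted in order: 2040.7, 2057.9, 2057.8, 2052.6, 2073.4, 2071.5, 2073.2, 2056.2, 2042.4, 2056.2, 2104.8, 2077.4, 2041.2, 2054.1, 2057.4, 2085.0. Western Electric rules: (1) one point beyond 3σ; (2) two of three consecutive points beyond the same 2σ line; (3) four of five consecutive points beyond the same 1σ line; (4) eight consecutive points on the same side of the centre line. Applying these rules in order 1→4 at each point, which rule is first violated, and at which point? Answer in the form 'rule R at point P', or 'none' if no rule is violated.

rule 1 at point 11

Zone of each point (C = within 1σ̂, B = 1σ̂–2σ̂, A = 2σ̂–3σ̂, * = beyond 3σ̂; sign = side of CL): 1:-B, 2:-C, 3:-C, 4:-C, 5:+C, 6:+C, 7:+C, 8:-C, 9:-B, 10:-C, 11:+*, 12:+B, 13:-B, 14:-C, 15:-C, 16:+B
Rule 1 (one point beyond the 3σ limits) is satisfied at point 11.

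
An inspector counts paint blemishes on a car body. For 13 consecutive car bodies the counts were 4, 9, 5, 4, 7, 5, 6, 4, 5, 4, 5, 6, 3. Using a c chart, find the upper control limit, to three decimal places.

11.964

c̄ = (4 + 9 + 5 + 4 + 7 + 5 + 6 + 4 + 5 + 4 + 5 + 6 + 3) / 13 = 67 / 13 = 5.1538
UCL = c̄ + 3√c̄ = 5.1538 + 3 × √5.1538 = 5.1538 + 3 × 2.2702 = 11.9645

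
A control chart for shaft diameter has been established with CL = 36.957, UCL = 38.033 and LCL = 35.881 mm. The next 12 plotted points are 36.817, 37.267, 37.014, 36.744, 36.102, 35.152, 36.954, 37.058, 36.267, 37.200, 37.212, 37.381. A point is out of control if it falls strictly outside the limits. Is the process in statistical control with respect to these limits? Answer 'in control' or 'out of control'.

Compare each point to [35.881, 38.033]: sample 6 = 35.152 < LCL.

out of control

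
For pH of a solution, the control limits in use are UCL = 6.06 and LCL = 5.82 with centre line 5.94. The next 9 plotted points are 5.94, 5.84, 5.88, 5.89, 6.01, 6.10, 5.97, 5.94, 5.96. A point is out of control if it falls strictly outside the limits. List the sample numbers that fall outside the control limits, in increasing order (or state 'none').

Compare each point to [5.82, 6.06]: sample 6 = 6.10 > UCL.

6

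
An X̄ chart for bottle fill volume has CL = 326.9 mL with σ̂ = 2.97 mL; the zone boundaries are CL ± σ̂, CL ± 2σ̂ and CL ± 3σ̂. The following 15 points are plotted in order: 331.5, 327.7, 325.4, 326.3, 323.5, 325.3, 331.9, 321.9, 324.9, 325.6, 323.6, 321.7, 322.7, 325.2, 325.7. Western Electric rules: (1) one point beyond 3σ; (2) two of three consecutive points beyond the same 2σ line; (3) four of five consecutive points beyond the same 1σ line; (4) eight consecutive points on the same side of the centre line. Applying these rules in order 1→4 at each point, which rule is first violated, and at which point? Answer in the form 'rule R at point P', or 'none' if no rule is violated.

rule 4 at point 15

Zone of each point (C = within 1σ̂, B = 1σ̂–2σ̂, A = 2σ̂–3σ̂, * = beyond 3σ̂; sign = side of CL): 1:+B, 2:+C, 3:-C, 4:-C, 5:-B, 6:-C, 7:+B, 8:-B, 9:-C, 10:-C, 11:-B, 12:-B, 13:-B, 14:-C, 15:-C
Rule 4 (eight consecutive points on the same side of the centre line) is satisfied at point 15.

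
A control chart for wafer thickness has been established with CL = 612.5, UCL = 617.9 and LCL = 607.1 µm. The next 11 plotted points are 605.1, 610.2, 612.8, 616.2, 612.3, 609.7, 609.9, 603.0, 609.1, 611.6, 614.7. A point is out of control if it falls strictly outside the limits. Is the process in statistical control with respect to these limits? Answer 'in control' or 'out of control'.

Compare each point to [607.1, 617.9]: sample 1 = 605.1 < LCL; sample 8 = 603.0 < LCL.

out of control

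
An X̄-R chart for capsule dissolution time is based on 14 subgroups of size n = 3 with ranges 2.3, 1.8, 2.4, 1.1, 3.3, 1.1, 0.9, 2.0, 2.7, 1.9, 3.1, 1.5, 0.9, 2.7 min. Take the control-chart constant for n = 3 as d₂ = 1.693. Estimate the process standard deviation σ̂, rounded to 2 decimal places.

1.17

R̄ = (2.3 + 1.8 + 2.4 + 1.1 + 3.3 + 1.1 + 0.9 + 2.0 + 2.7 + 1.9 + 3.1 + 1.5 + 0.9 + 2.7) / 14 = 1.9786
σ̂ = R̄ / d₂ = 1.9786 / 1.693 = 1.1687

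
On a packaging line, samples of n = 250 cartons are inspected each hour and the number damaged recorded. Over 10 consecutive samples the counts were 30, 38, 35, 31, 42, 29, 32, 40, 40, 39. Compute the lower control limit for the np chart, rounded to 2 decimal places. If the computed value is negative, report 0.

p̄ = Σdᵢ / (k·n) = 356 / (10 × 250) = 0.14240
LCL = np̄ − 3·√(np̄(1−p̄)) = 35.6000 − 3 × 5.5254 = 19.0237

19.02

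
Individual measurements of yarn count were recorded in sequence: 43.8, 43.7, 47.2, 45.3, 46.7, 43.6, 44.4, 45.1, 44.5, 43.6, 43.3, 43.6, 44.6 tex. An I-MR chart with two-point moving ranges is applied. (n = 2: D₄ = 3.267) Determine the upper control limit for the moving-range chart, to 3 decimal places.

Moving ranges: 0.1, 3.5, 1.9, 1.4, 3.1, 0.8, 0.7, 0.6, 0.9, 0.3, 0.3, 1.0; M̄R̄ = 14.6000 / 12 = 1.2167
UCL_MR = D₄·M̄R̄ = 3.267 × 1.2167 = 3.9748

3.975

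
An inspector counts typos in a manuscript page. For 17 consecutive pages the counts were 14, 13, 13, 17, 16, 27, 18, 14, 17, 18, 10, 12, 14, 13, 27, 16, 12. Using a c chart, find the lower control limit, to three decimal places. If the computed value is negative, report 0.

3.963

c̄ = (14 + 13 + 13 + 17 + 16 + 27 + 18 + 14 + 17 + 18 + 10 + 12 + 14 + 13 + 27 + 16 + 12) / 17 = 271 / 17 = 15.9412
LCL = c̄ − 3√c̄ = 15.9412 − 3 × 3.9926 = 3.9633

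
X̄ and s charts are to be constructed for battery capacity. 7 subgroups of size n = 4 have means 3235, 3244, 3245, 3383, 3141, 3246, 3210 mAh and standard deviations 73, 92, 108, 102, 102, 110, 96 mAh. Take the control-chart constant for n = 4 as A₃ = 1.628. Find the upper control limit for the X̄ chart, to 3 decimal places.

X̄̄ = (3235 + 3244 + 3245 + 3383 + 3141 + 3246 + 3210) / 7 = 3243.4286
s̄ = (73 + 92 + 108 + 102 + 102 + 110 + 96) / 7 = 97.5714
UCL = X̄̄ + A₃·s̄ = 3243.4286 + 1.628 × 97.5714 = 3402.2749

3402.275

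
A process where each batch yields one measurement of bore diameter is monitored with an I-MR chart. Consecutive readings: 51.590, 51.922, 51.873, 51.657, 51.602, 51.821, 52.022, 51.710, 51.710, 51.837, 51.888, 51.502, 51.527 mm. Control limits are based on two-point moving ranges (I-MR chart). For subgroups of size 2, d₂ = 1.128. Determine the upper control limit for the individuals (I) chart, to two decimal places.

X̄ = (51.590 + 51.922 + 51.873 + 51.657 + 51.602 + 51.821 + 52.022 + 51.710 + 51.710 + 51.837 + 51.888 + 51.502 + 51.527) / 13 = 51.7432
Moving ranges: 0.332, 0.049, 0.216, 0.055, 0.219, 0.201, 0.312, 0.000, 0.127, 0.051, 0.386, 0.025; M̄R̄ = 1.9730 / 12 = 0.1644
UCL = X̄ + 3·M̄R̄/d₂ = 51.7432 + 3 × 0.1644 / 1.128 = 52.1804

52.18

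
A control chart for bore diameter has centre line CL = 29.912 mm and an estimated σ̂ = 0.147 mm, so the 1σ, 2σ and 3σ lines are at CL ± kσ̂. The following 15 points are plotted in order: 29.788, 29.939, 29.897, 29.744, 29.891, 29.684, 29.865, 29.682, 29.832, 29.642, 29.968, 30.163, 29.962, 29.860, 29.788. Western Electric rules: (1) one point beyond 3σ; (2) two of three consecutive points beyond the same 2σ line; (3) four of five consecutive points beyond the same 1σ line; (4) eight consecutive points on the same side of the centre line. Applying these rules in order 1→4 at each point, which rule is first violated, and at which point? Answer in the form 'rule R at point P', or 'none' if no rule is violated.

Zone of each point (C = within 1σ̂, B = 1σ̂–2σ̂, A = 2σ̂–3σ̂, * = beyond 3σ̂; sign = side of CL): 1:-C, 2:+C, 3:-C, 4:-B, 5:-C, 6:-B, 7:-C, 8:-B, 9:-C, 10:-B, 11:+C, 12:+B, 13:+C, 14:-C, 15:-C
Rule 4 (eight consecutive points on the same side of the centre line) is satisfied at point 10.

rule 4 at point 10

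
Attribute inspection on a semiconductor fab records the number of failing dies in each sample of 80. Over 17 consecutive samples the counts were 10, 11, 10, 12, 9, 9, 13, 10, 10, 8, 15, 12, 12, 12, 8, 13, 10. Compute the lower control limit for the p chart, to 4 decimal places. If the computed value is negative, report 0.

p̄ = Σdᵢ / (k·n) = 184 / (17 × 80) = 0.13529
LCL = p̄ − 3·√(p̄(1−p̄)/n) = 0.13529 − 3 × 0.03824 = 0.02057

0.0206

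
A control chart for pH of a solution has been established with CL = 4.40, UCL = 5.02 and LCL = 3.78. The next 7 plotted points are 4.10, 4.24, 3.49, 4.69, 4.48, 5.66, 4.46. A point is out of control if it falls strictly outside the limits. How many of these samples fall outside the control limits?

Compare each point to [3.78, 5.02]: sample 3 = 3.49 < LCL; sample 6 = 5.66 > UCL.

2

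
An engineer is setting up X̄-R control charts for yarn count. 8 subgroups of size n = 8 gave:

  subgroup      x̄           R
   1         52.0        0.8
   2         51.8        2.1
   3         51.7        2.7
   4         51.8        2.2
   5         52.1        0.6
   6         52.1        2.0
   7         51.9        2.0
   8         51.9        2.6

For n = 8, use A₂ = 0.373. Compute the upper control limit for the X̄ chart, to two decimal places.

X̄̄ = (52.0 + 51.8 + 51.7 + 51.8 + 52.1 + 52.1 + 51.9 + 51.9) / 8 = 415.3000 / 8 = 51.9125
R̄ = (0.8 + 2.1 + 2.7 + 2.2 + 0.6 + 2.0 + 2.0 + 2.6) / 8 = 15.0000 / 8 = 1.8750
UCL = X̄̄ + A₂·R̄ = 51.9125 + 0.373 × 1.8750 = 52.6119

52.61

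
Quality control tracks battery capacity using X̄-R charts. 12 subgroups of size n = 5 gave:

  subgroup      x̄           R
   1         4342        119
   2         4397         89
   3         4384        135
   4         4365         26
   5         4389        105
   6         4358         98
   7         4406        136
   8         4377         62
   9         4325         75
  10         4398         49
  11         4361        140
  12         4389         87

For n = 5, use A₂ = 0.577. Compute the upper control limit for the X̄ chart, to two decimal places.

X̄̄ = (4342 + 4397 + 4384 + 4365 + 4389 + 4358 + 4406 + 4377 + 4325 + 4398 + 4361 + 4389) / 12 = 52491.0000 / 12 = 4374.2500
R̄ = (119 + 89 + 135 + 26 + 105 + 98 + 136 + 62 + 75 + 49 + 140 + 87) / 12 = 1121.0000 / 12 = 93.4167
UCL = X̄̄ + A₂·R̄ = 4374.2500 + 0.577 × 93.4167 = 4428.1514

4428.15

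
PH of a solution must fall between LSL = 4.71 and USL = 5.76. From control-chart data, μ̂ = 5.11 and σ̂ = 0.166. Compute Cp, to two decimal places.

Cp = (USL − LSL) / (6σ̂) = (5.76 − 4.71) / (6 × 0.166) = 1.0500 / 0.9960 = 1.0542

1.05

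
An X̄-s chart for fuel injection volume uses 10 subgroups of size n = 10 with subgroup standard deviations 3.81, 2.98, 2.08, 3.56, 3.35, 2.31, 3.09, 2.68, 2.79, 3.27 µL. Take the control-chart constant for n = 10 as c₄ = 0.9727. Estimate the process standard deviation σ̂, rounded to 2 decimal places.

s̄ = (3.81 + 2.98 + 2.08 + 3.56 + 3.35 + 2.31 + 3.09 + 2.68 + 2.79 + 3.27) / 10 = 2.9920
σ̂ = s̄ / c₄ = 2.9920 / 0.9727 = 3.0760

3.08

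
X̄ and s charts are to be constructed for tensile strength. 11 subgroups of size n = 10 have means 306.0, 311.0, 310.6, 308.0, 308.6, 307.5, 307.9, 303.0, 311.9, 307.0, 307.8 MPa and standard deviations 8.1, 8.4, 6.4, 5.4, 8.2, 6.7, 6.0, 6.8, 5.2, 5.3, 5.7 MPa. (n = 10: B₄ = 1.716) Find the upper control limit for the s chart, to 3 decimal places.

11.263

s̄ = (8.1 + 8.4 + 6.4 + 5.4 + 8.2 + 6.7 + 6.0 + 6.8 + 5.2 + 5.3 + 5.7) / 11 = 6.5636
UCL_s = B₄·s̄ = 1.716 × 6.5636 = 11.2632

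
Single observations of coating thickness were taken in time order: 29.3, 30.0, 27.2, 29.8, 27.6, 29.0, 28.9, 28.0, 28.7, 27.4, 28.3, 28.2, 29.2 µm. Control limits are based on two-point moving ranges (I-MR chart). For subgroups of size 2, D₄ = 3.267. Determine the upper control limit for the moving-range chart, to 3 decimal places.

Moving ranges: 0.7, 2.8, 2.6, 2.2, 1.4, 0.1, 0.9, 0.7, 1.3, 0.9, 0.1, 1.0; M̄R̄ = 14.7000 / 12 = 1.2250
UCL_MR = D₄·M̄R̄ = 3.267 × 1.2250 = 4.0021

4.002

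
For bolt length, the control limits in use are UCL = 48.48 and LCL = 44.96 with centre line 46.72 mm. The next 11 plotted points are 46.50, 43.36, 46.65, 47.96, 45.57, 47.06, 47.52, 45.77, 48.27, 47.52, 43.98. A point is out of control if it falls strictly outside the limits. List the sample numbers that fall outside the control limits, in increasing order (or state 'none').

Compare each point to [44.96, 48.48]: sample 2 = 43.36 < LCL; sample 11 = 43.98 < LCL.

2, 11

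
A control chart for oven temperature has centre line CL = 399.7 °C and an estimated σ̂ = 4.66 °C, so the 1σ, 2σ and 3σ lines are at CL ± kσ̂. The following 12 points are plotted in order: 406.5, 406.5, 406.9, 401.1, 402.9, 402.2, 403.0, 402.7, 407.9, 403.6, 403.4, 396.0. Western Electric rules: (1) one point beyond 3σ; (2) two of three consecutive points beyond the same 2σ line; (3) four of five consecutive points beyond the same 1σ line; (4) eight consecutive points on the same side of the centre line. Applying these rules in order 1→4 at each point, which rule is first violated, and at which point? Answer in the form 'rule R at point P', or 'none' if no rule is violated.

Zone of each point (C = within 1σ̂, B = 1σ̂–2σ̂, A = 2σ̂–3σ̂, * = beyond 3σ̂; sign = side of CL): 1:+B, 2:+B, 3:+B, 4:+C, 5:+C, 6:+C, 7:+C, 8:+C, 9:+B, 10:+C, 11:+C, 12:-C
Rule 4 (eight consecutive points on the same side of the centre line) is satisfied at point 8.

rule 4 at point 8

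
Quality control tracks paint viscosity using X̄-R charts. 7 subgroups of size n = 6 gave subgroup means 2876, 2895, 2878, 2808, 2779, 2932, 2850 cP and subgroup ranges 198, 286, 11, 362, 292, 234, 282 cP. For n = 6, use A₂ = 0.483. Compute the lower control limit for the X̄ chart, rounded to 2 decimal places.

2744.83

X̄̄ = (2876 + 2895 + 2878 + 2808 + 2779 + 2932 + 2850) / 7 = 20018.0000 / 7 = 2859.7143
R̄ = (198 + 286 + 11 + 362 + 292 + 234 + 282) / 7 = 1665.0000 / 7 = 237.8571
LCL = X̄̄ − A₂·R̄ = 2859.7143 − 0.483 × 237.8571 = 2744.8293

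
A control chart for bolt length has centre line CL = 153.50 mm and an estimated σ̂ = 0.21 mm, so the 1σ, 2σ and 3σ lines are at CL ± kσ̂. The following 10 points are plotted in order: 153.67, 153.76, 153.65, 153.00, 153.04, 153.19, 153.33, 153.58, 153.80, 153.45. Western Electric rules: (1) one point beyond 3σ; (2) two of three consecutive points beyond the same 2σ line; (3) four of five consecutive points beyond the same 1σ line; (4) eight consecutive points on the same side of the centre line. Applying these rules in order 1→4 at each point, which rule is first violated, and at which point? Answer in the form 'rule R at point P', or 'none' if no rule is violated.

Zone of each point (C = within 1σ̂, B = 1σ̂–2σ̂, A = 2σ̂–3σ̂, * = beyond 3σ̂; sign = side of CL): 1:+C, 2:+B, 3:+C, 4:-A, 5:-A, 6:-B, 7:-C, 8:+C, 9:+B, 10:-C
Rule 2 (two of three consecutive points beyond the same 2σ limit) is satisfied at point 5.

rule 2 at point 5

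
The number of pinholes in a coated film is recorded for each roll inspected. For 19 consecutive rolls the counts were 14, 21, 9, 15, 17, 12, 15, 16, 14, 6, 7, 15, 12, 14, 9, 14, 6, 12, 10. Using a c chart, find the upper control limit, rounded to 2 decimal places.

c̄ = (14 + 21 + 9 + 15 + 17 + 12 + 15 + 16 + 14 + 6 + 7 + 15 + 12 + 14 + 9 + 14 + 6 + 12 + 10) / 19 = 238 / 19 = 12.5263
UCL = c̄ + 3√c̄ = 12.5263 + 3 × √12.5263 = 12.5263 + 3 × 3.5393 = 23.1441

23.14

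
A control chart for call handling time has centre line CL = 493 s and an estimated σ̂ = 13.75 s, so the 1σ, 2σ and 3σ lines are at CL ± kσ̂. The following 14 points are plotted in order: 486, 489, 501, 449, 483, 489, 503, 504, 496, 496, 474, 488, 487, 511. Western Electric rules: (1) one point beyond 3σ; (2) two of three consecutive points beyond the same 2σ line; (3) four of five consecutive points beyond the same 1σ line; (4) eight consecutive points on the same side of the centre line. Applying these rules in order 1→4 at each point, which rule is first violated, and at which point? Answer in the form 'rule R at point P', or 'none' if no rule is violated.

Zone of each point (C = within 1σ̂, B = 1σ̂–2σ̂, A = 2σ̂–3σ̂, * = beyond 3σ̂; sign = side of CL): 1:-C, 2:-C, 3:+C, 4:-*, 5:-C, 6:-C, 7:+C, 8:+C, 9:+C, 10:+C, 11:-B, 12:-C, 13:-C, 14:+B
Rule 1 (one point beyond the 3σ limits) is satisfied at point 4.

rule 1 at point 4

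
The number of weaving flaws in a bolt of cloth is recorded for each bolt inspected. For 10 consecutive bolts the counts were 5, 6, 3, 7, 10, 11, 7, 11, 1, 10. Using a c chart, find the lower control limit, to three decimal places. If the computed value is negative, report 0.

0.000

c̄ = (5 + 6 + 3 + 7 + 10 + 11 + 7 + 11 + 1 + 10) / 10 = 71 / 10 = 7.1000
LCL = c̄ − 3√c̄ = 7.1000 − 3 × 2.6646 = -0.8937 → 0 (cannot be negative)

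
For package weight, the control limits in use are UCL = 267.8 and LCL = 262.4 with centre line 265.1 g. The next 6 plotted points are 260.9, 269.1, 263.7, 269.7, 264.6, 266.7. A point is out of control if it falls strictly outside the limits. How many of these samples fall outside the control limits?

3

Compare each point to [262.4, 267.8]: sample 1 = 260.9 < LCL; sample 2 = 269.1 > UCL; sample 4 = 269.7 > UCL.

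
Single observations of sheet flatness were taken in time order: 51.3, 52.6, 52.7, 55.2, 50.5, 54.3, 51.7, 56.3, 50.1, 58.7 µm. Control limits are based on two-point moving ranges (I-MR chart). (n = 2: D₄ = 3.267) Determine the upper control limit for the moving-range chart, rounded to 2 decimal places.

12.49

Moving ranges: 1.3, 0.1, 2.5, 4.7, 3.8, 2.6, 4.6, 6.2, 8.6; M̄R̄ = 34.4000 / 9 = 3.8222
UCL_MR = D₄·M̄R̄ = 3.267 × 3.8222 = 12.4872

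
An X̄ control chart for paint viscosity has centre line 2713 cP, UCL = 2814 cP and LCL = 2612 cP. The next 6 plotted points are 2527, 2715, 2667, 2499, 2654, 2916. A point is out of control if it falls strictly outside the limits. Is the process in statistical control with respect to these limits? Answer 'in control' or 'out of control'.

out of control

Compare each point to [2612, 2814]: sample 1 = 2527 < LCL; sample 4 = 2499 < LCL; sample 6 = 2916 > UCL.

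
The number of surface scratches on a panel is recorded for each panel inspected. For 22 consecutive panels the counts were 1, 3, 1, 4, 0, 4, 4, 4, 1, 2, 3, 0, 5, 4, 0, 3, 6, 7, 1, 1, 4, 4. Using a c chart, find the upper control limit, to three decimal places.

7.854

c̄ = (1 + 3 + 1 + 4 + 0 + 4 + 4 + 4 + 1 + 2 + 3 + 0 + 5 + 4 + 0 + 3 + 6 + 7 + 1 + 1 + 4 + 4) / 22 = 62 / 22 = 2.8182
UCL = c̄ + 3√c̄ = 2.8182 + 3 × √2.8182 = 2.8182 + 3 × 1.6787 = 7.8544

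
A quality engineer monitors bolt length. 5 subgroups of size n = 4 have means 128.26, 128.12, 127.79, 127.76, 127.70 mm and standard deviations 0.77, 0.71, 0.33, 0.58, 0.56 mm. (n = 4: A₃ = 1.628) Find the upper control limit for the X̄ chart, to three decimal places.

X̄̄ = (128.26 + 128.12 + 127.79 + 127.76 + 127.70) / 5 = 127.9260
s̄ = (0.77 + 0.71 + 0.33 + 0.58 + 0.56) / 5 = 0.5900
UCL = X̄̄ + A₃·s̄ = 127.9260 + 1.628 × 0.5900 = 128.8865

128.887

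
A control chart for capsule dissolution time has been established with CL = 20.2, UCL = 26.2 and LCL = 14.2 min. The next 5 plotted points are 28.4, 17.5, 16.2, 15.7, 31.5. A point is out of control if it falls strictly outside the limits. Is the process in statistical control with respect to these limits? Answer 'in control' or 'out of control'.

Compare each point to [14.2, 26.2]: sample 1 = 28.4 > UCL; sample 5 = 31.5 > UCL.

out of control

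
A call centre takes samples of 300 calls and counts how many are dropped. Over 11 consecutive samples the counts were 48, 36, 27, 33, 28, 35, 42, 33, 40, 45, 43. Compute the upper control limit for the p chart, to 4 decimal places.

p̄ = Σdᵢ / (k·n) = 410 / (11 × 300) = 0.12424
UCL = p̄ + 3·√(p̄(1−p̄)/n) = 0.12424 + 3 × √(0.12424×0.87576/300) = 0.12424 + 3 × 0.01904 = 0.18138

0.1814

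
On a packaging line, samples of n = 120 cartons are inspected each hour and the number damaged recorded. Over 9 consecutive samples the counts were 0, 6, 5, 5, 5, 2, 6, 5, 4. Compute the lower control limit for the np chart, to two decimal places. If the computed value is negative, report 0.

p̄ = Σdᵢ / (k·n) = 38 / (9 × 120) = 0.03519
LCL = np̄ − 3·√(np̄(1−p̄)) = 4.2222 − 3 × 2.0183 = -1.8328 → 0 (negative, so LCL = 0)

0.00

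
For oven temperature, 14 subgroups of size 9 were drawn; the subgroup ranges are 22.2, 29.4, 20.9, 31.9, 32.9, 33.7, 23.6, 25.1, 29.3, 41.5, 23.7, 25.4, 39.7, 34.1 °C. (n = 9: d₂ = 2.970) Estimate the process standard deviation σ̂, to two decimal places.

9.94

R̄ = (22.2 + 29.4 + 20.9 + 31.9 + 32.9 + 33.7 + 23.6 + 25.1 + 29.3 + 41.5 + 23.7 + 25.4 + 39.7 + 34.1) / 14 = 29.5286
σ̂ = R̄ / d₂ = 29.5286 / 2.970 = 9.9423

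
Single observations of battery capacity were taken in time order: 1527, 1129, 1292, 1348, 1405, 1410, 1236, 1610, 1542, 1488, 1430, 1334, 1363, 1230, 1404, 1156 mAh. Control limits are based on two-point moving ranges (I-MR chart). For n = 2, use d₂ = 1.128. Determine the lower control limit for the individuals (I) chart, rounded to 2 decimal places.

X̄ = (1527 + 1129 + 1292 + 1348 + 1405 + 1410 + 1236 + 1610 + 1542 + 1488 + 1430 + 1334 + 1363 + 1230 + 1404 + 1156) / 16 = 1369.0000
Moving ranges: 398, 163, 56, 57, 5, 174, 374, 68, 54, 58, 96, 29, 133, 174, 248; M̄R̄ = 2087.0000 / 15 = 139.1333
LCL = X̄ − 3·M̄R̄/d₂ = 1369.0000 − 3 × 139.1333 / 1.128 = 998.9645

998.96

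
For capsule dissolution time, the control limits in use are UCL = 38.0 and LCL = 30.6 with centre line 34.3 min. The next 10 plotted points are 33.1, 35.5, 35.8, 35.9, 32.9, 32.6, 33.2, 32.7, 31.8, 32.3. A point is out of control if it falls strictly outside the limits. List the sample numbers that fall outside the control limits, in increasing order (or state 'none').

All 10 points lie within [30.6, 38.0].

none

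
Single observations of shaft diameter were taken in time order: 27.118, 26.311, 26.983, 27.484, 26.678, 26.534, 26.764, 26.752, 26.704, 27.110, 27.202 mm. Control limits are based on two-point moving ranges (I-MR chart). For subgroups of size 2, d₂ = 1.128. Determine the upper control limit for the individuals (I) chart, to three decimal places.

27.865

X̄ = (27.118 + 26.311 + 26.983 + 27.484 + 26.678 + 26.534 + 26.764 + 26.752 + 26.704 + 27.110 + 27.202) / 11 = 26.8764
Moving ranges: 0.807, 0.672, 0.501, 0.806, 0.144, 0.230, 0.012, 0.048, 0.406, 0.092; M̄R̄ = 3.7180 / 10 = 0.3718
UCL = X̄ + 3·M̄R̄/d₂ = 26.8764 + 3 × 0.3718 / 1.128 = 27.8652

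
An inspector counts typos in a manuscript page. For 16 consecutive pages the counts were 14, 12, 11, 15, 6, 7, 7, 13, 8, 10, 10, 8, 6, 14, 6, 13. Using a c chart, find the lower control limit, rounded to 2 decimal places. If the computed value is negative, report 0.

0.51

c̄ = (14 + 12 + 11 + 15 + 6 + 7 + 7 + 13 + 8 + 10 + 10 + 8 + 6 + 14 + 6 + 13) / 16 = 160 / 16 = 10.0000
LCL = c̄ − 3√c̄ = 10.0000 − 3 × 3.1623 = 0.5132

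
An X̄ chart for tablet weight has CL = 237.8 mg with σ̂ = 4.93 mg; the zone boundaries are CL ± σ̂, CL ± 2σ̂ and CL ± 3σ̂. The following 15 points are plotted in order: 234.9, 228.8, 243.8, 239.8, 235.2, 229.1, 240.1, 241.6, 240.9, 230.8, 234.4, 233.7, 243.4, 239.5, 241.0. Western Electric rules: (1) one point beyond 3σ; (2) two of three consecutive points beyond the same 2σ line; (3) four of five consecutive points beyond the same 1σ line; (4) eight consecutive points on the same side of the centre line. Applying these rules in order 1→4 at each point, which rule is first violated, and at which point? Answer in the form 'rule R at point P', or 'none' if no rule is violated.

Zone of each point (C = within 1σ̂, B = 1σ̂–2σ̂, A = 2σ̂–3σ̂, * = beyond 3σ̂; sign = side of CL): 1:-C, 2:-B, 3:+B, 4:+C, 5:-C, 6:-B, 7:+C, 8:+C, 9:+C, 10:-B, 11:-C, 12:-C, 13:+B, 14:+C, 15:+C
No rule fires across all 15 points.

none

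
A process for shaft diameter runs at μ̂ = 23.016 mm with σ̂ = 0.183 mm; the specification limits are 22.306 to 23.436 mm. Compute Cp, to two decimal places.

Cp = (USL − LSL) / (6σ̂) = (23.436 − 22.306) / (6 × 0.183) = 1.1300 / 1.0980 = 1.0291

1.03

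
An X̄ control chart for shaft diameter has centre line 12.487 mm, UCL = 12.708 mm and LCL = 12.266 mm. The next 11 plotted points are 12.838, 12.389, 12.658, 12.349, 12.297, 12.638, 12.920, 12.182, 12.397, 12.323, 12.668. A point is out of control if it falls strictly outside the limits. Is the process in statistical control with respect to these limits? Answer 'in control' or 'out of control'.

Compare each point to [12.266, 12.708]: sample 1 = 12.838 > UCL; sample 7 = 12.920 > UCL; sample 8 = 12.182 < LCL.

out of control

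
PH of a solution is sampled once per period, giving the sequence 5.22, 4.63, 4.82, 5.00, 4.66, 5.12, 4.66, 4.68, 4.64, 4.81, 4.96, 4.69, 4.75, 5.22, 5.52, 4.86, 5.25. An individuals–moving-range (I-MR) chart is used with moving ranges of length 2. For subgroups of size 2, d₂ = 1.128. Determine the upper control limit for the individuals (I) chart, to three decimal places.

5.701

X̄ = (5.22 + 4.63 + 4.82 + 5.00 + 4.66 + 5.12 + 4.66 + 4.68 + 4.64 + 4.81 + 4.96 + 4.69 + 4.75 + 5.22 + 5.52 + 4.86 + 5.25) / 17 = 4.9112
Moving ranges: 0.59, 0.19, 0.18, 0.34, 0.46, 0.46, 0.02, 0.04, 0.17, 0.15, 0.27, 0.06, 0.47, 0.30, 0.66, 0.39; M̄R̄ = 4.7500 / 16 = 0.2969
UCL = X̄ + 3·M̄R̄/d₂ = 4.9112 + 3 × 0.2969 / 1.128 = 5.7007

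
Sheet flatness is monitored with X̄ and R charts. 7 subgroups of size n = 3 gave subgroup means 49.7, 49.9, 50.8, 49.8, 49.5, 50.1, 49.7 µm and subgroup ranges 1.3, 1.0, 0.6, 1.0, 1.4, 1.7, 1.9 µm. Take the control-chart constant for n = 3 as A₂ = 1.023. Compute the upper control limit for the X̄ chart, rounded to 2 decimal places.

X̄̄ = (49.7 + 49.9 + 50.8 + 49.8 + 49.5 + 50.1 + 49.7) / 7 = 349.5000 / 7 = 49.9286
R̄ = (1.3 + 1.0 + 0.6 + 1.0 + 1.4 + 1.7 + 1.9) / 7 = 8.9000 / 7 = 1.2714
UCL = X̄̄ + A₂·R̄ = 49.9286 + 1.023 × 1.2714 = 51.2292

51.23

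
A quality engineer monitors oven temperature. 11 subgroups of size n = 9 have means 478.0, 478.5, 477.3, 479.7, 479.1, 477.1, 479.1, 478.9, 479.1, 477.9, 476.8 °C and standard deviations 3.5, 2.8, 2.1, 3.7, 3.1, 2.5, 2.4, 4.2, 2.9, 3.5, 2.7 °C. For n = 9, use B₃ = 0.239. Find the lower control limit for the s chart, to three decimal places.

0.726

s̄ = (3.5 + 2.8 + 2.1 + 3.7 + 3.1 + 2.5 + 2.4 + 4.2 + 2.9 + 3.5 + 2.7) / 11 = 3.0364
LCL_s = B₃·s̄ = 0.239 × 3.0364 = 0.7257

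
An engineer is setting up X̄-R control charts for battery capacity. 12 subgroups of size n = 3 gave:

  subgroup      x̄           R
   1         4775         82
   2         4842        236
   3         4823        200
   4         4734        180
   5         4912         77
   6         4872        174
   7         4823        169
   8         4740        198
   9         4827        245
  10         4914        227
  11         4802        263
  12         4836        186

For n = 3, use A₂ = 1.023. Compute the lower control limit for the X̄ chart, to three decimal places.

4634.296

X̄̄ = (4775 + 4842 + 4823 + 4734 + 4912 + 4872 + 4823 + 4740 + 4827 + 4914 + 4802 + 4836) / 12 = 57900.0000 / 12 = 4825.0000
R̄ = (82 + 236 + 200 + 180 + 77 + 174 + 169 + 198 + 245 + 227 + 263 + 186) / 12 = 2237.0000 / 12 = 186.4167
LCL = X̄̄ − A₂·R̄ = 4825.0000 − 1.023 × 186.4167 = 4634.2958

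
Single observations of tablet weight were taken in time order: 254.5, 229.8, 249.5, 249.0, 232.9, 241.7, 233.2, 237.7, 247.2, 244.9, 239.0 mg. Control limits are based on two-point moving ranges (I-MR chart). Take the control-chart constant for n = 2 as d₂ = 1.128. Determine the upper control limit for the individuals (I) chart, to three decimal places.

268.492

X̄ = (254.5 + 229.8 + 249.5 + 249.0 + 232.9 + 241.7 + 233.2 + 237.7 + 247.2 + 244.9 + 239.0) / 11 = 241.7636
Moving ranges: 24.7, 19.7, 0.5, 16.1, 8.8, 8.5, 4.5, 9.5, 2.3, 5.9; M̄R̄ = 100.5000 / 10 = 10.0500
UCL = X̄ + 3·M̄R̄/d₂ = 241.7636 + 3 × 10.0500 / 1.128 = 268.4924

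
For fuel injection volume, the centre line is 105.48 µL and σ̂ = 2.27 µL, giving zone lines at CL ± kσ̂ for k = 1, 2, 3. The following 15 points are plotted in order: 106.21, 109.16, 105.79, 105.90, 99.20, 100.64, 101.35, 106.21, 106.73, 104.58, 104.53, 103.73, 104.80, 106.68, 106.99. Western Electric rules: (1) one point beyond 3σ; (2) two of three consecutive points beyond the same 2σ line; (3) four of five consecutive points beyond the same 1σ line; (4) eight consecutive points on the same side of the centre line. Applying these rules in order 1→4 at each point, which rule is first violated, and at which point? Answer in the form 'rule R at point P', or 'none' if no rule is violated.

Zone of each point (C = within 1σ̂, B = 1σ̂–2σ̂, A = 2σ̂–3σ̂, * = beyond 3σ̂; sign = side of CL): 1:+C, 2:+B, 3:+C, 4:+C, 5:-A, 6:-A, 7:-B, 8:+C, 9:+C, 10:-C, 11:-C, 12:-C, 13:-C, 14:+C, 15:+C
Rule 2 (two of three consecutive points beyond the same 2σ limit) is satisfied at point 6.

rule 2 at point 6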